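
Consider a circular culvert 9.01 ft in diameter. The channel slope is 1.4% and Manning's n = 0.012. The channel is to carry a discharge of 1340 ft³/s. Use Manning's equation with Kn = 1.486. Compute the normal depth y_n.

y_n = 6.29 ft

Manning's equation rearranged: A R^(2/3) = nQ / (1.486·√S) = 0.012 × 1340 / (1.486 × √0.014) = 91.45.
Trying y = 4.7 ft: A R^(2/3) = 58.83 — low.
Trying y = 7.63 ft: A R^(2/3) = 112.6 — high.
Trying y = 6.29 ft: A R^(2/3) = 91.4 — matches.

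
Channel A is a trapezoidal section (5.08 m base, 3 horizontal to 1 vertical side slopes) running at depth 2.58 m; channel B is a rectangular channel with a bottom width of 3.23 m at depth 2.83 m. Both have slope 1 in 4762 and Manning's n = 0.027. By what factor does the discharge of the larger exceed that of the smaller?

4.75

Channel A: With bottom width b = 5.08 m and side slope z = 3: A = (b + zy)y = (5.08 + 3×2.58)×2.58 = 33.08 m²; P = b + 2y√(1+z²) = 5.08 + 2×2.58×3.162 = 21.4 m. Hydraulic radius R = A/P = 33.08/21.4 = 1.546 m. Q_A = (1/0.027)·33.08·1.546^(2/3)·√0.00021 = 23.73 m³/s.
Channel B: Flow area A = b·y = 3.23 × 2.83 = 9.141 m². Wetted perimeter P = b + 2y = 3.23 + 2×2.83 = 8.89 m. Hydraulic radius R = A/P = 9.141/8.89 = 1.028 m. Q_B = (1/0.027)·9.141·1.028^(2/3)·√0.00021 = 4.998 m³/s.
The larger discharge is 23.73 m³/s and the smaller is 4.998 m³/s; the ratio is 4.75.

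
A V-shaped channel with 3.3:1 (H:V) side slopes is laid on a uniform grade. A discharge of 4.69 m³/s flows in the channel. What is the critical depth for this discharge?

At critical depth, Q² T / (g A³) = 1, i.e. A³/T = Q²/g = 4.69²/9.81 = 2.242.
Trying y = 0.657 m: A³/T = 0.6665 — short.
Trying y = 1.04 m: A³/T = 6.625 — over.
Trying y = 0.837 m: A³/T = 2.237 — ≈ 2.242.

y_c = 0.837 m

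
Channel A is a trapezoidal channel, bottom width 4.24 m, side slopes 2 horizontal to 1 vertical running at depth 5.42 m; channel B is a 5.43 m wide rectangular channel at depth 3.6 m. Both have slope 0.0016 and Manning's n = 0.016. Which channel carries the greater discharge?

Channel A: With bottom width b = 4.24 m and side slope z = 2: A = (b + zy)y = (4.24 + 2×5.42)×5.42 = 81.73 m²; P = b + 2y√(1+z²) = 4.24 + 2×5.42×2.236 = 28.48 m. Hydraulic radius R = A/P = 81.73/28.48 = 2.87 m. Q_A = (1/0.016)·81.73·2.87^(2/3)·√0.0016 = 412.7 m³/s.
Channel B: Flow area A = b·y = 5.43 × 3.6 = 19.55 m². Wetted perimeter P = b + 2y = 5.43 + 2×3.6 = 12.63 m. Hydraulic radius R = A/P = 19.55/12.63 = 1.548 m. Q_B = (1/0.016)·19.55·1.548^(2/3)·√0.0016 = 65.39 m³/s.
Q_A = 412.7 m³/s vs Q_B = 65.39 m³/s, so channel A carries more.

channel A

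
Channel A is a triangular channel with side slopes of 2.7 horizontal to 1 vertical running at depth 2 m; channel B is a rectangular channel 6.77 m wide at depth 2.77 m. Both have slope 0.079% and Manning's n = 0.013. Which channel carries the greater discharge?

channel B

Channel A: For a triangular section with side slope z = 2.7: A = zy² = 2.7×2² = 10.8 m²; P = 2y√(1+z²) = 2×2×2.879 = 11.52 m. Hydraulic radius R = A/P = 10.8/11.52 = 0.9377 m. Q_A = (1/0.013)·10.8·0.9377^(2/3)·√0.00079 = 22.37 m³/s.
Channel B: Flow area A = b·y = 6.77 × 2.77 = 18.75 m². Wetted perimeter P = b + 2y = 6.77 + 2×2.77 = 12.31 m. Hydraulic radius R = A/P = 18.75/12.31 = 1.523 m. Q_B = (1/0.013)·18.75·1.523^(2/3)·√0.00079 = 53.68 m³/s.
Q_A = 22.37 m³/s vs Q_B = 53.68 m³/s, so channel B carries more.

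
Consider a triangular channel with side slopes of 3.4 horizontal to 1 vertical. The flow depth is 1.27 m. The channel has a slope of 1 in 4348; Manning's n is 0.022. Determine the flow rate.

Q = 2.72 m³/s

For a triangular section with side slope z = 3.4: A = zy² = 3.4×1.27² = 5.484 m²; P = 2y√(1+z²) = 2×1.27×3.544 = 9.002 m.
Hydraulic radius R = A/P = 5.484/9.002 = 0.6092 m.
Manning's equation: Q = (1/n) A R^(2/3) S^(1/2) = (1/0.022) × 5.484 × 0.6092^(2/3) × 0.00023^(1/2) = 2.72 m³/s.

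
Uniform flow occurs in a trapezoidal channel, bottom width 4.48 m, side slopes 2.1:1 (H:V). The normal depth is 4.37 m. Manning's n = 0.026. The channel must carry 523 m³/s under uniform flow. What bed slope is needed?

With bottom width b = 4.48 m and side slope z = 2.1: A = (b + zy)y = (4.48 + 2.1×4.37)×4.37 = 59.68 m²; P = b + 2y√(1+z²) = 4.48 + 2×4.37×2.326 = 24.81 m.
Hydraulic radius R = A/P = 59.68/24.81 = 2.406 m.
From Manning's equation, S = [nQ / (1 A R^(2/3))]² = [0.026 × 523 / (1 × 59.68 × 2.406^(2/3))]² = 0.0161.

S = 0.0161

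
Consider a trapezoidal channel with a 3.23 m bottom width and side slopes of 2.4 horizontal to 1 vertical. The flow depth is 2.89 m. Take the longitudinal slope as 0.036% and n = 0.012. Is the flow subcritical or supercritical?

subcritical

With bottom width b = 3.23 m and side slope z = 2.4: A = (b + zy)y = (3.23 + 2.4×2.89)×2.89 = 29.38 m²; P = b + 2y√(1+z²) = 3.23 + 2×2.89×2.6 = 18.26 m.
Hydraulic radius R = A/P = 29.38/18.26 = 1.609 m.
V = (1/n) R^(2/3) √S = (1/0.012) × 1.609^(2/3) × √0.00036 = 2.171 m/s. Hydraulic depth D_h = A/T = 29.38/17.1 = 1.718 m.
Froude number Fr = V/√(g·D_h) = 2.171/√(9.81×1.718) = 0.529, which is less than 1, so the flow is subcritical.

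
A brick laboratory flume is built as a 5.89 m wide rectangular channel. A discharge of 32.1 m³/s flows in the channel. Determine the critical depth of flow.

For a rectangular channel, critical depth y_c = (q²/g)^(1/3) where q = Q/b = 32.1/5.89 = 5.45 m²/s.
So y_c = (5.45²/9.81)^(1/3) = 1.45 m.

y_c = 1.45 m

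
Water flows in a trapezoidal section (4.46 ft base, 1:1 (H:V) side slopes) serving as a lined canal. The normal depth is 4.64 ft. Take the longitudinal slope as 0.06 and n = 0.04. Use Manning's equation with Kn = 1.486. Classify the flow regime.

With bottom width b = 4.46 ft and side slope z = 1: A = (b + zy)y = (4.46 + 1×4.64)×4.64 = 42.22 ft²; P = b + 2y√(1+z²) = 4.46 + 2×4.64×1.414 = 17.58 ft.
Hydraulic radius R = A/P = 42.22/17.58 = 2.401 ft.
V = (1.486/n) R^(2/3) √S = (1.486/0.04) × 2.401^(2/3) × √0.06 = 16.32 ft/s. Hydraulic depth D_h = A/T = 42.22/13.74 = 3.073 ft.
Froude number Fr = V/√(g·D_h) = 16.32/√(32.2×3.073) = 1.64, which is greater than 1, so the flow is supercritical.

supercritical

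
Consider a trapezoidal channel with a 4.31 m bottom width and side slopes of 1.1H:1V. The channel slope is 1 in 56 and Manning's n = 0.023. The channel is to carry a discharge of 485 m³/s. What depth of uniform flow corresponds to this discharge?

y_n = 4.78 m

Manning's equation rearranged: A R^(2/3) = nQ / (1·√S) = 0.023 × 485 / (√0.01786) = 83.48.
Try y = 6.09 m: A R^(2/3) = 139.2 — over.
Try y = 3.59 m: A R^(2/3) = 46.73 — short.
Try y = 4.78 m: A R^(2/3) = 83.55 — matches.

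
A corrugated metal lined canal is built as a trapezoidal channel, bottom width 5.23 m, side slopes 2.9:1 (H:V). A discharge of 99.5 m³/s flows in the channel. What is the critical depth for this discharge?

y_c = 2.25 m

At critical depth, Q² T / (g A³) = 1, i.e. A³/T = Q²/g = 99.5²/9.81 = 1009.
At y = 2.86 m: A³/T = 2652 — high.
At y = 2.25 m: A³/T = 1012 — ≈ 1009.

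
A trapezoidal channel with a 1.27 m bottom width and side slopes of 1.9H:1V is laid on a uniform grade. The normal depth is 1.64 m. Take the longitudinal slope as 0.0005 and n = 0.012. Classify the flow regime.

subcritical

With bottom width b = 1.27 m and side slope z = 1.9: A = (b + zy)y = (1.27 + 1.9×1.64)×1.64 = 7.193 m²; P = b + 2y√(1+z²) = 1.27 + 2×1.64×2.147 = 8.312 m.
Hydraulic radius R = A/P = 7.193/8.312 = 0.8653 m.
V = (1/n) R^(2/3) √S = (1/0.012) × 0.8653^(2/3) × √0.0005 = 1.692 m/s. Hydraulic depth D_h = A/T = 7.193/7.502 = 0.9588 m.
Froude number Fr = V/√(g·D_h) = 1.692/√(9.81×0.9588) = 0.552, which is less than 1, so the flow is subcritical.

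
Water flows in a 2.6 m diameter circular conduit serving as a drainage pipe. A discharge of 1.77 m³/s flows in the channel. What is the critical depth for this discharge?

At critical depth, Q² T / (g A³) = 1, i.e. A³/T = Q²/g = 1.77²/9.81 = 0.3194.
Try y = 0.636 m: A³/T = 0.4562 — high.
Try y = 0.469 m: A³/T = 0.1385 — low.
Try y = 0.58 m: A³/T = 0.3184 — close enough.

y_c = 0.58 m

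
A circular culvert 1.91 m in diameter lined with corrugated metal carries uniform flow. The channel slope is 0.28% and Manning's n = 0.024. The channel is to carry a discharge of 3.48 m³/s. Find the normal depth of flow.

Manning's equation rearranged: A R^(2/3) = nQ / (1·√S) = 0.024 × 3.48 / (√0.0028) = 1.578.
Trying y = 1.72 m: A R^(2/3) = 1.866 — high.
Trying y = 1.42 m: A R^(2/3) = 1.58 — ≈ 1.578.

y_n = 1.42 m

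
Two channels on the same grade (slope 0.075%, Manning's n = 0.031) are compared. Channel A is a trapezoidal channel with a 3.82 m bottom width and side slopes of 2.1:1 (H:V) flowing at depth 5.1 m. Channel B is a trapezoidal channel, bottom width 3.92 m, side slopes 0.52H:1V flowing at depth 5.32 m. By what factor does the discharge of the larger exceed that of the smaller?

2.36

Channel A: With bottom width b = 3.82 m and side slope z = 2.1: A = (b + zy)y = (3.82 + 2.1×5.1)×5.1 = 74.1 m²; P = b + 2y√(1+z²) = 3.82 + 2×5.1×2.326 = 27.54 m. Hydraulic radius R = A/P = 74.1/27.54 = 2.69 m. Q_A = (1/0.031)·74.1·2.69^(2/3)·√0.00075 = 126.6 m³/s.
Channel B: With bottom width b = 3.92 m and side slope z = 0.52: A = (b + zy)y = (3.92 + 0.52×5.32)×5.32 = 35.57 m²; P = b + 2y√(1+z²) = 3.92 + 2×5.32×1.127 = 15.91 m. Hydraulic radius R = A/P = 35.57/15.91 = 2.235 m. Q_B = (1/0.031)·35.57·2.235^(2/3)·√0.00075 = 53.73 m³/s.
The larger discharge is 126.6 m³/s and the smaller is 53.73 m³/s; the ratio is 2.36.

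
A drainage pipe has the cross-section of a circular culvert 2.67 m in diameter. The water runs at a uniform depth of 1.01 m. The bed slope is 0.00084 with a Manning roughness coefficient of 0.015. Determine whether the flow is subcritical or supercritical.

For a circular section of diameter D = 2.67 m at depth y = 1.01 m, the central angle is θ = 2 arccos(1 − 2y/D) = 2.65 rad. Then A = (D²/8)(θ − sin θ) = 1.94 m² and P = Dθ/2 = 3.537 m.
Hydraulic radius R = A/P = 1.94/3.537 = 0.5485 m.
V = (1/n) R^(2/3) √S = (1/0.015) × 0.5485^(2/3) × √0.00084 = 1.295 m/s. Hydraulic depth D_h = A/T = 1.94/2.59 = 0.7493 m.
Froude number Fr = V/√(g·D_h) = 1.295/√(9.81×0.7493) = 0.478, which is less than 1, so the flow is subcritical.

subcritical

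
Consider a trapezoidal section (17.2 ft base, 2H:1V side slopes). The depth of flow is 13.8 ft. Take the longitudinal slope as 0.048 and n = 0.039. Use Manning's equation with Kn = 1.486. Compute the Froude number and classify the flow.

supercritical

With bottom width b = 17.2 ft and side slope z = 2: A = (b + zy)y = (17.2 + 2×13.8)×13.8 = 618.2 ft²; P = b + 2y√(1+z²) = 17.2 + 2×13.8×2.236 = 78.92 ft.
Hydraulic radius R = A/P = 618.2/78.92 = 7.834 ft.
V = (1.486/n) R^(2/3) √S = (1.486/0.039) × 7.834^(2/3) × √0.048 = 32.93 ft/s. Hydraulic depth D_h = A/T = 618.2/72.4 = 8.539 ft.
Froude number Fr = V/√(g·D_h) = 32.93/√(32.2×8.539) = 1.99, which is greater than 1, so the flow is supercritical.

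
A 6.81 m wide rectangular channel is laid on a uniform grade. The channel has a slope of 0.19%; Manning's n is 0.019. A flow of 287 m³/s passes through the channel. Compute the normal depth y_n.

y_n = 9.89 m

Manning's equation rearranged: A R^(2/3) = nQ / (1·√S) = 0.019 × 287 / (√0.0019) = 125.1.
At y = 7.39 m: A R^(2/3) = 88.47 — low.
At y = 12.2 m: A R^(2/3) = 159.6 — high.
At y = 9.89 m: A R^(2/3) = 125.1 — matches.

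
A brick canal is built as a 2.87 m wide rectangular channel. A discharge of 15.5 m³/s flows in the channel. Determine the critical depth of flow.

For a rectangular channel, critical depth y_c = (q²/g)^(1/3) where q = Q/b = 15.5/2.87 = 5.401 m²/s.
So y_c = (5.401²/9.81)^(1/3) = 1.44 m.

y_c = 1.44 m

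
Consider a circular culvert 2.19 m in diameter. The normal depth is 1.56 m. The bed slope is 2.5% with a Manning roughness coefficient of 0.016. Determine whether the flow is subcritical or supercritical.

For a circular section of diameter D = 2.19 m at depth y = 1.56 m, the central angle is θ = 2 arccos(1 − 2y/D) = 4.019 rad. Then A = (D²/8)(θ − sin θ) = 2.87 m² and P = Dθ/2 = 4.401 m.
Hydraulic radius R = A/P = 2.87/4.401 = 0.6523 m.
V = (1/n) R^(2/3) √S = (1/0.016) × 0.6523^(2/3) × √0.025 = 7.432 m/s. Hydraulic depth D_h = A/T = 2.87/1.983 = 1.448 m.
Froude number Fr = V/√(g·D_h) = 7.432/√(9.81×1.448) = 1.97, which is greater than 1, so the flow is supercritical.

supercritical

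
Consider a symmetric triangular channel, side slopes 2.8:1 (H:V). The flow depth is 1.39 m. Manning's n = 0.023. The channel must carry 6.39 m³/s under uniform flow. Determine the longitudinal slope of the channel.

S = 0.0013

For a triangular section with side slope z = 2.8: A = zy² = 2.8×1.39² = 5.41 m²; P = 2y√(1+z²) = 2×1.39×2.973 = 8.266 m.
Hydraulic radius R = A/P = 5.41/8.266 = 0.6545 m.
From Manning's equation, S = [nQ / (1 A R^(2/3))]² = [0.023 × 6.39 / (1 × 5.41 × 0.6545^(2/3))]² = 0.0013.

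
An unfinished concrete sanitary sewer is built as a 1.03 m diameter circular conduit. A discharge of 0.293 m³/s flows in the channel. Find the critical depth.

y_c = 0.3 m

At critical depth, Q² T / (g A³) = 1, i.e. A³/T = Q²/g = 0.293²/9.81 = 0.008751.
At y = 0.231 m: A³/T = 0.003172 — short.
At y = 0.329 m: A³/T = 0.01255 — over.
At y = 0.3 m: A³/T = 0.008777 — matches.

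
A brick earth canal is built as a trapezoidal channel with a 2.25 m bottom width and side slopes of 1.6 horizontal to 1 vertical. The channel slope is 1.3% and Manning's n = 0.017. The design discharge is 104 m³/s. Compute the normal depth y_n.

Manning's equation rearranged: A R^(2/3) = nQ / (1·√S) = 0.017 × 104 / (√0.013) = 15.51.
Trying y = 2.01 m: A R^(2/3) = 11.83 — too small.
Trying y = 2.28 m: A R^(2/3) = 15.51 — matches.

y_n = 2.28 m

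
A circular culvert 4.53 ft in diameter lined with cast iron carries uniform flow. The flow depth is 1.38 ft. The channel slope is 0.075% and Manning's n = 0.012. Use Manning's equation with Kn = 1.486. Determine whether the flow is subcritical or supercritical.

For a circular section of diameter D = 4.53 ft at depth y = 1.38 ft, the central angle is θ = 2 arccos(1 − 2y/D) = 2.339 rad. Then A = (D²/8)(θ − sin θ) = 4.154 ft² and P = Dθ/2 = 5.297 ft.
Hydraulic radius R = A/P = 4.154/5.297 = 0.7842 ft.
V = (1.486/n) R^(2/3) √S = (1.486/0.012) × 0.7842^(2/3) × √0.00075 = 2.884 ft/s. Hydraulic depth D_h = A/T = 4.154/4.17 = 0.9962 ft.
Froude number Fr = V/√(g·D_h) = 2.884/√(32.2×0.9962) = 0.509, which is less than 1, so the flow is subcritical.

subcritical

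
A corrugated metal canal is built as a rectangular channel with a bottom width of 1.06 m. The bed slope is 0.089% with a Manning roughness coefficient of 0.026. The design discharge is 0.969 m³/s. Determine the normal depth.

y_n = 1.49 m

Manning's equation rearranged: A R^(2/3) = nQ / (1·√S) = 0.026 × 0.969 / (√0.00089) = 0.8445.
Try y = 1.21 m: A R^(2/3) = 0.6593 — low.
Try y = 1.62 m: A R^(2/3) = 0.9312 — high.
Try y = 1.49 m: A R^(2/3) = 0.8444 — close enough.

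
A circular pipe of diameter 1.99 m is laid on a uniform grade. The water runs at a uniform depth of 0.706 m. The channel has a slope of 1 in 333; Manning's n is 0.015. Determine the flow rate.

Q = 1.92 m³/s

For a circular section of diameter D = 1.99 m at depth y = 0.706 m, the central angle is θ = 2 arccos(1 − 2y/D) = 2.552 rad. Then A = (D²/8)(θ − sin θ) = 0.9882 m² and P = Dθ/2 = 2.539 m.
Hydraulic radius R = A/P = 0.9882/2.539 = 0.3891 m.
Manning's equation: Q = (1/n) A R^(2/3) S^(1/2) = (1/0.015) × 0.9882 × 0.3891^(2/3) × 0.003003^(1/2) = 1.92 m³/s.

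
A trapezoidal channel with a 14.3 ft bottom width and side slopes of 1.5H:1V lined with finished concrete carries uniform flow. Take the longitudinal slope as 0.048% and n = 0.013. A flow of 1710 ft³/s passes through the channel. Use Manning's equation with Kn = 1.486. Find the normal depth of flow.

y_n = 8.5 ft

Manning's equation rearranged: A R^(2/3) = nQ / (1.486·√S) = 0.013 × 1710 / (1.486 × √0.00048) = 682.8.
At y = 9.59 ft: A R^(2/3) = 870.4 — high.
At y = 6.78 ft: A R^(2/3) = 437.5 — low.
At y = 8.5 ft: A R^(2/3) = 682.6 — close enough.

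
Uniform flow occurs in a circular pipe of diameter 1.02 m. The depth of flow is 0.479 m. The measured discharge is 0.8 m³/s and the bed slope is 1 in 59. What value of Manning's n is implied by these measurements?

n = 0.024

For a circular section of diameter D = 1.02 m at depth y = 0.479 m, the central angle is θ = 2 arccos(1 − 2y/D) = 3.02 rad. Then A = (D²/8)(θ − sin θ) = 0.377 m² and P = Dθ/2 = 1.54 m.
Hydraulic radius R = A/P = 0.377/1.54 = 0.2448 m.
Rearranging Manning's equation: n = (1/Q) A R^(2/3) S^(1/2) = (1/0.8) × 0.377 × 0.2448^(2/3) × √0.01695 = 0.024.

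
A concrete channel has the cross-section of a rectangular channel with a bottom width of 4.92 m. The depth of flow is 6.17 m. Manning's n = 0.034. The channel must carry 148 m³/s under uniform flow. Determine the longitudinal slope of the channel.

S = 0.0129

Flow area A = b·y = 4.92 × 6.17 = 30.36 m². Wetted perimeter P = b + 2y = 4.92 + 2×6.17 = 17.26 m.
Hydraulic radius R = A/P = 30.36/17.26 = 1.759 m.
From Manning's equation, S = [nQ / (1 A R^(2/3))]² = [0.034 × 148 / (1 × 30.36 × 1.759^(2/3))]² = 0.0129.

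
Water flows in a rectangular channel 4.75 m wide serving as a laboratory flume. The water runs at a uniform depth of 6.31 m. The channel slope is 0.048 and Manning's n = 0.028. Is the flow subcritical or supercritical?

supercritical

Flow area A = b·y = 4.75 × 6.31 = 29.97 m². Wetted perimeter P = b + 2y = 4.75 + 2×6.31 = 17.37 m.
Hydraulic radius R = A/P = 29.97/17.37 = 1.726 m.
V = (1/n) R^(2/3) √S = (1/0.028) × 1.726^(2/3) × √0.048 = 11.26 m/s. Hydraulic depth D_h = A/T = 29.97/4.75 = 6.31 m.
Froude number Fr = V/√(g·D_h) = 11.26/√(9.81×6.31) = 1.43, which is greater than 1, so the flow is supercritical.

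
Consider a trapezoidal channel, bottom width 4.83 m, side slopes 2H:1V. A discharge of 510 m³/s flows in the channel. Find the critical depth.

At critical depth, Q² T / (g A³) = 1, i.e. A³/T = Q²/g = 510²/9.81 = 26510.
Try y = 6.98 m: A³/T = 68890 — too large.
Try y = 4.23 m: A³/T = 8168 — too small.
Try y = 5.6 m: A³/T = 26570 — matches.

y_c = 5.6 m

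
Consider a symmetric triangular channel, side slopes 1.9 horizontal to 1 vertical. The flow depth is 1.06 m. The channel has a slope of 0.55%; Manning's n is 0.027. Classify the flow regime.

For a triangular section with side slope z = 1.9: A = zy² = 1.9×1.06² = 2.135 m²; P = 2y√(1+z²) = 2×1.06×2.147 = 4.552 m.
Hydraulic radius R = A/P = 2.135/4.552 = 0.469 m.
V = (1/n) R^(2/3) √S = (1/0.027) × 0.469^(2/3) × √0.0055 = 1.658 m/s. Hydraulic depth D_h = A/T = 2.135/4.028 = 0.53 m.
Froude number Fr = V/√(g·D_h) = 1.658/√(9.81×0.53) = 0.727, which is less than 1, so the flow is subcritical.

subcritical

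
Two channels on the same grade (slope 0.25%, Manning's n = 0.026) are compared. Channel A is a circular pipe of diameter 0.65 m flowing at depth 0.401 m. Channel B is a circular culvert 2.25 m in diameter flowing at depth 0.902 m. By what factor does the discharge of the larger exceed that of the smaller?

13.2

Channel A: For a circular section of diameter D = 0.65 m at depth y = 0.401 m, the central angle is θ = 2 arccos(1 − 2y/D) = 3.614 rad. Then A = (D²/8)(θ − sin θ) = 0.2149 m² and P = Dθ/2 = 1.174 m. Hydraulic radius R = A/P = 0.2149/1.174 = 0.1829 m. Q_A = (1/0.026)·0.2149·0.1829^(2/3)·√0.0025 = 0.1332 m³/s.
Channel B: For a circular section of diameter D = 2.25 m at depth y = 0.902 m, the central angle is θ = 2 arccos(1 − 2y/D) = 2.743 rad. Then A = (D²/8)(θ − sin θ) = 1.49 m² and P = Dθ/2 = 3.085 m. Hydraulic radius R = A/P = 1.49/3.085 = 0.4828 m. Q_B = (1/0.026)·1.49·0.4828^(2/3)·√0.0025 = 1.763 m³/s.
The larger discharge is 1.763 m³/s and the smaller is 0.1332 m³/s; the ratio is 13.2.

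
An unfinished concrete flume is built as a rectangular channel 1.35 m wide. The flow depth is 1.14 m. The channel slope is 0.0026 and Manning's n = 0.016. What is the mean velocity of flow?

Flow area A = b·y = 1.35 × 1.14 = 1.539 m². Wetted perimeter P = b + 2y = 1.35 + 2×1.14 = 3.63 m.
Hydraulic radius R = A/P = 1.539/3.63 = 0.424 m.
From Manning's equation, V = (1/n) R^(2/3) S^(1/2) = (1/0.016) × 0.424^(2/3) × 0.0026^(1/2) = 1.8 m/s.

V = 1.8 m/s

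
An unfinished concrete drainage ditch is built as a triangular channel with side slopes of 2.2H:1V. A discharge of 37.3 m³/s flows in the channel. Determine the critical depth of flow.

y_c = 2.26 m

At critical depth, Q² T / (g A³) = 1, i.e. A³/T = Q²/g = 37.3²/9.81 = 141.8.
Trying y = 2.61 m: A³/T = 293.1 — too large.
Trying y = 2.03 m: A³/T = 83.42 — too small.
Trying y = 2.26 m: A³/T = 142.7 — matches.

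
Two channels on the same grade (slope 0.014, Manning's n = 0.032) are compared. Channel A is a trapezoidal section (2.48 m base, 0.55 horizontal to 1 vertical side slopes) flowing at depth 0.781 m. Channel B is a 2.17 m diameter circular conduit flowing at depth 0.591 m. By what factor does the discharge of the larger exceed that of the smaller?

Channel A: With bottom width b = 2.48 m and side slope z = 0.55: A = (b + zy)y = (2.48 + 0.55×0.781)×0.781 = 2.272 m²; P = b + 2y√(1+z²) = 2.48 + 2×0.781×1.141 = 4.263 m. Hydraulic radius R = A/P = 2.272/4.263 = 0.5331 m. Q_A = (1/0.032)·2.272·0.5331^(2/3)·√0.014 = 5.524 m³/s.
Channel B: For a circular section of diameter D = 2.17 m at depth y = 0.591 m, the central angle is θ = 2 arccos(1 − 2y/D) = 2.196 rad. Then A = (D²/8)(θ − sin θ) = 0.8155 m² and P = Dθ/2 = 2.383 m. Hydraulic radius R = A/P = 0.8155/2.383 = 0.3422 m. Q_B = (1/0.032)·0.8155·0.3422^(2/3)·√0.014 = 1.475 m³/s.
The larger discharge is 5.524 m³/s and the smaller is 1.475 m³/s; the ratio is 3.74.

3.74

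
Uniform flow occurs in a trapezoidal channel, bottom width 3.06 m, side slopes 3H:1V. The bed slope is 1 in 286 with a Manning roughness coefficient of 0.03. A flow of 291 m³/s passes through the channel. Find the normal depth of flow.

Manning's equation rearranged: A R^(2/3) = nQ / (1·√S) = 0.03 × 291 / (√0.003497) = 147.6.
Try y = 5.66 m: A R^(2/3) = 231.7 — high.
Try y = 4.14 m: A R^(2/3) = 108.1 — low.
Try y = 4.71 m: A R^(2/3) = 147.7 — ≈ 147.6.

y_n = 4.71 m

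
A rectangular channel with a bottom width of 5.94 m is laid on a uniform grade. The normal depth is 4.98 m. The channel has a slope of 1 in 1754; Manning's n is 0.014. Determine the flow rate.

Flow area A = b·y = 5.94 × 4.98 = 29.58 m². Wetted perimeter P = b + 2y = 5.94 + 2×4.98 = 15.9 m.
Hydraulic radius R = A/P = 29.58/15.9 = 1.86 m.
Manning's equation: Q = (1/n) A R^(2/3) S^(1/2) = (1/0.014) × 29.58 × 1.86^(2/3) × 0.0005701^(1/2) = 76.3 m³/s.

Q = 76.3 m³/s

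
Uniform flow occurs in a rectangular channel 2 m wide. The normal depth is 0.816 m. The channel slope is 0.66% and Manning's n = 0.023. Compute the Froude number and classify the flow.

Flow area A = b·y = 2 × 0.816 = 1.632 m². Wetted perimeter P = b + 2y = 2 + 2×0.816 = 3.632 m.
Hydraulic radius R = A/P = 1.632/3.632 = 0.4493 m.
V = (1/n) R^(2/3) √S = (1/0.023) × 0.4493^(2/3) × √0.0066 = 2.072 m/s. Hydraulic depth D_h = A/T = 1.632/2 = 0.816 m.
Froude number Fr = V/√(g·D_h) = 2.072/√(9.81×0.816) = 0.732, which is less than 1, so the flow is subcritical.

subcritical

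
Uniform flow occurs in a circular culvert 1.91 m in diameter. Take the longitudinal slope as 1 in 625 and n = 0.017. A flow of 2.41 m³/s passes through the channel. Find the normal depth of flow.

Manning's equation rearranged: A R^(2/3) = nQ / (1·√S) = 0.017 × 2.41 / (√0.0016) = 1.024.
At y = 0.796 m: A R^(2/3) = 0.6356 — low.
At y = 1.22 m: A R^(2/3) = 1.291 — high.
At y = 1.05 m: A R^(2/3) = 1.024 — ≈ 1.024.

y_n = 1.05 m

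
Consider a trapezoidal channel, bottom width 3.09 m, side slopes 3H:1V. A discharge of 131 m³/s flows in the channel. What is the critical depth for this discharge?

y_c = 2.83 m

At critical depth, Q² T / (g A³) = 1, i.e. A³/T = Q²/g = 131²/9.81 = 1749.
Trying y = 2.07 m: A³/T = 460 — short.
Trying y = 3.58 m: A³/T = 4940 — over.
Trying y = 2.83 m: A³/T = 1754 — ≈ 1749.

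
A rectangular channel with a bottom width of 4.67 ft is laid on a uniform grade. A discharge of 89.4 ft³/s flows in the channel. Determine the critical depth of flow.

y_c = 2.25 ft

For a rectangular channel, critical depth y_c = (q²/g)^(1/3) where q = Q/b = 89.4/4.67 = 19.14 ft²/s.
So y_c = (19.14²/32.2)^(1/3) = 2.25 ft.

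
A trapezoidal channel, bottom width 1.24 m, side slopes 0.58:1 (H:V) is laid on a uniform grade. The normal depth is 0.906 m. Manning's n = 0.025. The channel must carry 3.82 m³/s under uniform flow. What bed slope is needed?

S = 0.00949

With bottom width b = 1.24 m and side slope z = 0.58: A = (b + zy)y = (1.24 + 0.58×0.906)×0.906 = 1.6 m²; P = b + 2y√(1+z²) = 1.24 + 2×0.906×1.156 = 3.335 m.
Hydraulic radius R = A/P = 1.6/3.335 = 0.4797 m.
From Manning's equation, S = [nQ / (1 A R^(2/3))]² = [0.025 × 3.82 / (1 × 1.6 × 0.4797^(2/3))]² = 0.00949.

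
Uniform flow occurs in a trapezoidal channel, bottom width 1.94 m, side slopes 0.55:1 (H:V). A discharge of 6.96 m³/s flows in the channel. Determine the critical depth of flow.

y_c = 0.992 m

At critical depth, Q² T / (g A³) = 1, i.e. A³/T = Q²/g = 6.96²/9.81 = 4.938.
Trying y = 0.761 m: A³/T = 2.082 — short.
Trying y = 1.14 m: A³/T = 7.846 — over.
Trying y = 0.992 m: A³/T = 4.946 — ≈ 4.938.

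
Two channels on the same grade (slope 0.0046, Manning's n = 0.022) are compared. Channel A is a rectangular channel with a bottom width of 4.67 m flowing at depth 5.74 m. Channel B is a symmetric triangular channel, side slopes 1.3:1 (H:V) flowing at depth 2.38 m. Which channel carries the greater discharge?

Channel A: Flow area A = b·y = 4.67 × 5.74 = 26.81 m². Wetted perimeter P = b + 2y = 4.67 + 2×5.74 = 16.15 m. Hydraulic radius R = A/P = 26.81/16.15 = 1.66 m. Q_A = (1/0.022)·26.81·1.66^(2/3)·√0.0046 = 115.8 m³/s.
Channel B: For a triangular section with side slope z = 1.3: A = zy² = 1.3×2.38² = 7.364 m²; P = 2y√(1+z²) = 2×2.38×1.64 = 7.807 m. Hydraulic radius R = A/P = 7.364/7.807 = 0.9432 m. Q_B = (1/0.022)·7.364·0.9432^(2/3)·√0.0046 = 21.83 m³/s.
Q_A = 115.8 m³/s vs Q_B = 21.83 m³/s, so channel A carries more.

channel A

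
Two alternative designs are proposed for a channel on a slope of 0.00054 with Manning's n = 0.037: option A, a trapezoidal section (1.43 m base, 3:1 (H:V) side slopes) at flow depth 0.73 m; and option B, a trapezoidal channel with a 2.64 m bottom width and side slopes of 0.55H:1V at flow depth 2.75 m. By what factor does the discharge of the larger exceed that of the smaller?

8.85

Channel A: With bottom width b = 1.43 m and side slope z = 3: A = (b + zy)y = (1.43 + 3×0.73)×0.73 = 2.643 m²; P = b + 2y√(1+z²) = 1.43 + 2×0.73×3.162 = 6.047 m. Hydraulic radius R = A/P = 2.643/6.047 = 0.437 m. Q_A = (1/0.037)·2.643·0.437^(2/3)·√0.00054 = 0.9558 m³/s.
Channel B: With bottom width b = 2.64 m and side slope z = 0.55: A = (b + zy)y = (2.64 + 0.55×2.75)×2.75 = 11.42 m²; P = b + 2y√(1+z²) = 2.64 + 2×2.75×1.141 = 8.917 m. Hydraulic radius R = A/P = 11.42/8.917 = 1.281 m. Q_B = (1/0.037)·11.42·1.281^(2/3)·√0.00054 = 8.458 m³/s.
The larger discharge is 8.458 m³/s and the smaller is 0.9558 m³/s; the ratio is 8.85.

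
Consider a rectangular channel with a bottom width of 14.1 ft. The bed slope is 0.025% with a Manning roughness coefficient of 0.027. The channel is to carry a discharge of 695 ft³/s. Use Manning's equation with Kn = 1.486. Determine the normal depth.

Manning's equation rearranged: A R^(2/3) = nQ / (1.486·√S) = 0.027 × 695 / (1.486 × √0.00025) = 798.7.
Trying y = 21.1 ft: A R^(2/3) = 902.6 — high.
Trying y = 15.6 ft: A R^(2/3) = 630.7 — low.
Trying y = 19 ft: A R^(2/3) = 798.1 — close enough.

y_n = 19 ft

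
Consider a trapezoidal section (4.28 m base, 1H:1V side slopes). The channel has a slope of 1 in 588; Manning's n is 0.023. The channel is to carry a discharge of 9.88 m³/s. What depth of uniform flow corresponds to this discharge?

Manning's equation rearranged: A R^(2/3) = nQ / (1·√S) = 0.023 × 9.88 / (√0.001701) = 5.51.
Try y = 1.32 m: A R^(2/3) = 7.005 — too large.
Try y = 0.939 m: A R^(2/3) = 3.888 — too small.
Try y = 1.15 m: A R^(2/3) = 5.511 — ≈ 5.51.

y_n = 1.15 m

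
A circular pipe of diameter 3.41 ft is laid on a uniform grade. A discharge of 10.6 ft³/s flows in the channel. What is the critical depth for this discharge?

At critical depth, Q² T / (g A³) = 1, i.e. A³/T = Q²/g = 10.6²/32.2 = 3.489.
Try y = 1.1 ft: A³/T = 5.185 — too large.
Try y = 0.993 ft: A³/T = 3.488 — matches.

y_c = 0.993 ft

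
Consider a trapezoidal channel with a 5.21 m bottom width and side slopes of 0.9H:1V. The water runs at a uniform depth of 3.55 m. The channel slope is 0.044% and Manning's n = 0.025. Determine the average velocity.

With bottom width b = 5.21 m and side slope z = 0.9: A = (b + zy)y = (5.21 + 0.9×3.55)×3.55 = 29.84 m²; P = b + 2y√(1+z²) = 5.21 + 2×3.55×1.345 = 14.76 m.
Hydraulic radius R = A/P = 29.84/14.76 = 2.021 m.
From Manning's equation, V = (1/n) R^(2/3) S^(1/2) = (1/0.025) × 2.021^(2/3) × 0.00044^(1/2) = 1.34 m/s.

V = 1.34 m/s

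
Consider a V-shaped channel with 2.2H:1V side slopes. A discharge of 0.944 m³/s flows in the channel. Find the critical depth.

y_c = 0.519 m

At critical depth, Q² T / (g A³) = 1, i.e. A³/T = Q²/g = 0.944²/9.81 = 0.09084.
Try y = 0.438 m: A³/T = 0.03901 — too small.
Try y = 0.519 m: A³/T = 0.09113 — matches.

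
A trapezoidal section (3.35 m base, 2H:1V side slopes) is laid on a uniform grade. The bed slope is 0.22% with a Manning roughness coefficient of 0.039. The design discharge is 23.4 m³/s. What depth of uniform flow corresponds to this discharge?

y_n = 2.16 m

Manning's equation rearranged: A R^(2/3) = nQ / (1·√S) = 0.039 × 23.4 / (√0.0022) = 19.46.
Trying y = 2.74 m: A R^(2/3) = 32.41 — over.
Trying y = 1.81 m: A R^(2/3) = 13.46 — short.
Trying y = 2.16 m: A R^(2/3) = 19.46 — close enough.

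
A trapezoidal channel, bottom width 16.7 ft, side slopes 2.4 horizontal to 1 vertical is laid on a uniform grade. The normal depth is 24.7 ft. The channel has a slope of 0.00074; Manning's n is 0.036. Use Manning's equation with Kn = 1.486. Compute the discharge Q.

With bottom width b = 16.7 ft and side slope z = 2.4: A = (b + zy)y = (16.7 + 2.4×24.7)×24.7 = 1877 ft²; P = b + 2y√(1+z²) = 16.7 + 2×24.7×2.6 = 145.1 ft.
Hydraulic radius R = A/P = 1877/145.1 = 12.93 ft.
Manning's equation: Q = (1.486/n) A R^(2/3) S^(1/2) = (1.486/0.036) × 1877 × 12.93^(2/3) × 0.00074^(1/2) = 11600 ft³/s.

Q = 11600 ft³/s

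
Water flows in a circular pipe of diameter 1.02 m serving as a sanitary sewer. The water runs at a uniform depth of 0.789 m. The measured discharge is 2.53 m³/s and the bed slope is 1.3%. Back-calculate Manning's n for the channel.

n = 0.014

For a circular section of diameter D = 1.02 m at depth y = 0.789 m, the central angle is θ = 2 arccos(1 − 2y/D) = 4.299 rad. Then A = (D²/8)(θ − sin θ) = 0.6782 m² and P = Dθ/2 = 2.193 m.
Hydraulic radius R = A/P = 0.6782/2.193 = 0.3093 m.
Rearranging Manning's equation: n = (1/Q) A R^(2/3) S^(1/2) = (1/2.53) × 0.6782 × 0.3093^(2/3) × √0.013 = 0.014.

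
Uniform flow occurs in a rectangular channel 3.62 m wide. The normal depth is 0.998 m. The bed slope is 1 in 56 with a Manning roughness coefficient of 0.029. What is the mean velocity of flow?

Flow area A = b·y = 3.62 × 0.998 = 3.613 m². Wetted perimeter P = b + 2y = 3.62 + 2×0.998 = 5.616 m.
Hydraulic radius R = A/P = 3.613/5.616 = 0.6433 m.
From Manning's equation, V = (1/n) R^(2/3) S^(1/2) = (1/0.029) × 0.6433^(2/3) × 0.01786^(1/2) = 3.43 m/s.

V = 3.43 m/s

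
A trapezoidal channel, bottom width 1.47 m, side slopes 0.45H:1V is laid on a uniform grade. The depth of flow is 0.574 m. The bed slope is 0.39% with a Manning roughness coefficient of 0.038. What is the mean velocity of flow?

V = 0.837 m/s

With bottom width b = 1.47 m and side slope z = 0.45: A = (b + zy)y = (1.47 + 0.45×0.574)×0.574 = 0.992 m²; P = b + 2y√(1+z²) = 1.47 + 2×0.574×1.097 = 2.729 m.
Hydraulic radius R = A/P = 0.992/2.729 = 0.3635 m.
From Manning's equation, V = (1/n) R^(2/3) S^(1/2) = (1/0.038) × 0.3635^(2/3) × 0.0039^(1/2) = 0.837 m/s.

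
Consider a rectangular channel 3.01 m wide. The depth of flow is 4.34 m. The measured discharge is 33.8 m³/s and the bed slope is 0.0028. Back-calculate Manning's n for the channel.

Flow area A = b·y = 3.01 × 4.34 = 13.06 m². Wetted perimeter P = b + 2y = 3.01 + 2×4.34 = 11.69 m.
Hydraulic radius R = A/P = 13.06/11.69 = 1.117 m.
Rearranging Manning's equation: n = (1/Q) A R^(2/3) S^(1/2) = (1/33.8) × 13.06 × 1.117^(2/3) × √0.0028 = 0.022.

n = 0.022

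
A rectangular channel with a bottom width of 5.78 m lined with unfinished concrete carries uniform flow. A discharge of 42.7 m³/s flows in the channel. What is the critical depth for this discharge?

For a rectangular channel, critical depth y_c = (q²/g)^(1/3) where q = Q/b = 42.7/5.78 = 7.388 m²/s.
So y_c = (7.388²/9.81)^(1/3) = 1.77 m.

y_c = 1.77 m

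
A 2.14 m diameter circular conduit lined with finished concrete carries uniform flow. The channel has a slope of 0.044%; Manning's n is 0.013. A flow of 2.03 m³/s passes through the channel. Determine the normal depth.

Manning's equation rearranged: A R^(2/3) = nQ / (1·√S) = 0.013 × 2.03 / (√0.00044) = 1.258.
Trying y = 0.949 m: A R^(2/3) = 0.9621 — low.
Trying y = 1.36 m: A R^(2/3) = 1.736 — high.
Trying y = 1.11 m: A R^(2/3) = 1.261 — ≈ 1.258.

y_n = 1.11 m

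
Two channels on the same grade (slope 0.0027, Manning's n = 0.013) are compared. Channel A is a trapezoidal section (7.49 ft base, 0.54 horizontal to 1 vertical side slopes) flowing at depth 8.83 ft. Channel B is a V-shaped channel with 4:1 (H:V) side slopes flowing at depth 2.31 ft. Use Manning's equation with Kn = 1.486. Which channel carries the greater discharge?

channel A

Channel A: With bottom width b = 7.49 ft and side slope z = 0.54: A = (b + zy)y = (7.49 + 0.54×8.83)×8.83 = 108.2 ft²; P = b + 2y√(1+z²) = 7.49 + 2×8.83×1.136 = 27.56 ft. Hydraulic radius R = A/P = 108.2/27.56 = 3.927 ft. Q_A = (1.486/0.013)·108.2·3.927^(2/3)·√0.0027 = 1600 ft³/s.
Channel B: For a triangular section with side slope z = 4: A = zy² = 4×2.31² = 21.34 ft²; P = 2y√(1+z²) = 2×2.31×4.123 = 19.05 ft. Hydraulic radius R = A/P = 21.34/19.05 = 1.121 ft. Q_B = (1.486/0.013)·21.34·1.121^(2/3)·√0.0027 = 136.8 ft³/s.
Q_A = 1600 ft³/s vs Q_B = 136.8 ft³/s, so channel A carries more.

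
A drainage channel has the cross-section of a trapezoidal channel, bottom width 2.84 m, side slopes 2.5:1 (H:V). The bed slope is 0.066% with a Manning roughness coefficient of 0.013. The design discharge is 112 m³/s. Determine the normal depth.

y_n = 3.38 m

Manning's equation rearranged: A R^(2/3) = nQ / (1·√S) = 0.013 × 112 / (√0.00066) = 56.67.
Try y = 2.51 m: A R^(2/3) = 28.61 — too small.
Try y = 4.08 m: A R^(2/3) = 88.47 — too large.
Try y = 3.38 m: A R^(2/3) = 56.75 — close enough.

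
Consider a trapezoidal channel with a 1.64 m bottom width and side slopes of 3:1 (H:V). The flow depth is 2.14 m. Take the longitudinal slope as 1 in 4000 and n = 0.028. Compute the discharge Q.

With bottom width b = 1.64 m and side slope z = 3: A = (b + zy)y = (1.64 + 3×2.14)×2.14 = 17.25 m²; P = b + 2y√(1+z²) = 1.64 + 2×2.14×3.162 = 15.17 m.
Hydraulic radius R = A/P = 17.25/15.17 = 1.137 m.
Manning's equation: Q = (1/n) A R^(2/3) S^(1/2) = (1/0.028) × 17.25 × 1.137^(2/3) × 0.00025^(1/2) = 10.6 m³/s.

Q = 10.6 m³/s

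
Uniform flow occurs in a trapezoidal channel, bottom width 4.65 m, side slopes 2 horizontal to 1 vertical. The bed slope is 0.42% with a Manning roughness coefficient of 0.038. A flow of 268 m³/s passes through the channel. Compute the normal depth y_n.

Manning's equation rearranged: A R^(2/3) = nQ / (1·√S) = 0.038 × 268 / (√0.0042) = 157.1.
Trying y = 3.9 m: A R^(2/3) = 82.08 — short.
Trying y = 6.48 m: A R^(2/3) = 257.7 — over.
Trying y = 5.22 m: A R^(2/3) = 157 — close enough.

y_n = 5.22 m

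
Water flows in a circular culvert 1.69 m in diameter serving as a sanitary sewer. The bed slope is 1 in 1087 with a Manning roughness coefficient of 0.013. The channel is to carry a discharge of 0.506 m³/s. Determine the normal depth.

Manning's equation rearranged: A R^(2/3) = nQ / (1·√S) = 0.013 × 0.506 / (√0.00092) = 0.2169.
Trying y = 0.401 m: A R^(2/3) = 0.1559 — low.
Trying y = 0.548 m: A R^(2/3) = 0.2873 — high.
Trying y = 0.474 m: A R^(2/3) = 0.217 — matches.

y_n = 0.474 m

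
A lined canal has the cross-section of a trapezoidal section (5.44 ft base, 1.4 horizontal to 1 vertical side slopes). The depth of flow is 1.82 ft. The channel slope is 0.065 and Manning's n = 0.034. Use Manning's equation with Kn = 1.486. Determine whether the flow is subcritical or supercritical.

supercritical

With bottom width b = 5.44 ft and side slope z = 1.4: A = (b + zy)y = (5.44 + 1.4×1.82)×1.82 = 14.54 ft²; P = b + 2y√(1+z²) = 5.44 + 2×1.82×1.72 = 11.7 ft.
Hydraulic radius R = A/P = 14.54/11.7 = 1.242 ft.
V = (1.486/n) R^(2/3) √S = (1.486/0.034) × 1.242^(2/3) × √0.065 = 12.88 ft/s. Hydraulic depth D_h = A/T = 14.54/10.54 = 1.38 ft.
Froude number Fr = V/√(g·D_h) = 12.88/√(32.2×1.38) = 1.93, which is greater than 1, so the flow is supercritical.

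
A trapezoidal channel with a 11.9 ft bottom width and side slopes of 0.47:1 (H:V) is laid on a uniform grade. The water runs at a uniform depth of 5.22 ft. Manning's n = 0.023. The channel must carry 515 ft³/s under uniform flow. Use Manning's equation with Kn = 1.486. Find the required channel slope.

S = 0.0024

With bottom width b = 11.9 ft and side slope z = 0.47: A = (b + zy)y = (11.9 + 0.47×5.22)×5.22 = 74.92 ft²; P = b + 2y√(1+z²) = 11.9 + 2×5.22×1.105 = 23.44 ft.
Hydraulic radius R = A/P = 74.92/23.44 = 3.197 ft.
From Manning's equation, S = [nQ / (1.486 A R^(2/3))]² = [0.023 × 515 / (1.486 × 74.92 × 3.197^(2/3))]² = 0.0024.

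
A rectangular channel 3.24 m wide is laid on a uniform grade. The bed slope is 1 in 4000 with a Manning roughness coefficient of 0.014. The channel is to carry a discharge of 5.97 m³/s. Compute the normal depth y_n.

y_n = 1.81 m

Manning's equation rearranged: A R^(2/3) = nQ / (1·√S) = 0.014 × 5.97 / (√0.00025) = 5.286.
At y = 1.46 m: A R^(2/3) = 3.967 — low.
At y = 2.02 m: A R^(2/3) = 6.096 — high.
At y = 1.81 m: A R^(2/3) = 5.282 — close enough.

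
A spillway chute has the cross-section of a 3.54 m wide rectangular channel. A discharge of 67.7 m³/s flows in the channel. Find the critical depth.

y_c = 3.34 m

For a rectangular channel, critical depth y_c = (q²/g)^(1/3) where q = Q/b = 67.7/3.54 = 19.12 m²/s.
So y_c = (19.12²/9.81)^(1/3) = 3.34 m.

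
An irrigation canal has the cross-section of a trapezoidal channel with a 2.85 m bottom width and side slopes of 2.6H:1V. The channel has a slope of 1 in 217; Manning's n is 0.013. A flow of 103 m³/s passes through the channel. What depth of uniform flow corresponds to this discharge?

Manning's equation rearranged: A R^(2/3) = nQ / (1·√S) = 0.013 × 103 / (√0.004608) = 19.72.
Try y = 2.47 m: A R^(2/3) = 28.37 — over.
Try y = 1.63 m: A R^(2/3) = 11.31 — short.
Try y = 2.1 m: A R^(2/3) = 19.7 — close enough.

y_n = 2.1 m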